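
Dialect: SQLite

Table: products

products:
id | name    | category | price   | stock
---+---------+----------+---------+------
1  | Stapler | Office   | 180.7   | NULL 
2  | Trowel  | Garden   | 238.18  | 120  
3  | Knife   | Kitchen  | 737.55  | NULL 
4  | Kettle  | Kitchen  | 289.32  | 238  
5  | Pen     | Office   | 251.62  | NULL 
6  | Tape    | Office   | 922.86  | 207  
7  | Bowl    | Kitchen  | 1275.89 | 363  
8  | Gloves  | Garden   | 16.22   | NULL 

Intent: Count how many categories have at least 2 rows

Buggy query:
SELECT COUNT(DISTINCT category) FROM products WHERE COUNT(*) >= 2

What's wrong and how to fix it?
Bug: WHERE filters individual rows, not groups, so a group-level COUNT is invalid there

Fix: Group first with HAVING COUNT(*) >= 2, then COUNT the resulting groups

Corrected query:
SELECT COUNT(*) FROM (SELECT category FROM products GROUP BY category HAVING COUNT(*) >= 2)

Result:
COUNT(*)
--------
3       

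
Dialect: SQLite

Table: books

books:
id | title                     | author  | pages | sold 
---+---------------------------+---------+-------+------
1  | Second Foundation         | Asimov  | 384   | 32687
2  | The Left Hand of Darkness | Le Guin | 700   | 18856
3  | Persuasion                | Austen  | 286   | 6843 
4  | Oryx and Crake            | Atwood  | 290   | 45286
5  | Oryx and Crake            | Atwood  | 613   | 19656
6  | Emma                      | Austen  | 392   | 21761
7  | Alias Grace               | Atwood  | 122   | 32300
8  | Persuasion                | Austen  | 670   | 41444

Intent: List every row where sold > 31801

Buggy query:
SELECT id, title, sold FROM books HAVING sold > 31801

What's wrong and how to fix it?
Bug: HAVING filters the output of aggregation, but this query has no GROUP BY and no aggregate functions, so SQLite rejects it (HAVING clause on a non-aggregate query); the condition here is per row

Fix: Use WHERE for row-level filtering

Corrected query:
SELECT id, title, sold FROM books WHERE sold > 31801

Result:
id | title             | sold 
---+-------------------+------
1  | Second Foundation | 32687
4  | Oryx and Crake    | 45286
7  | Alias Grace       | 32300
8  | Persuasion        | 41444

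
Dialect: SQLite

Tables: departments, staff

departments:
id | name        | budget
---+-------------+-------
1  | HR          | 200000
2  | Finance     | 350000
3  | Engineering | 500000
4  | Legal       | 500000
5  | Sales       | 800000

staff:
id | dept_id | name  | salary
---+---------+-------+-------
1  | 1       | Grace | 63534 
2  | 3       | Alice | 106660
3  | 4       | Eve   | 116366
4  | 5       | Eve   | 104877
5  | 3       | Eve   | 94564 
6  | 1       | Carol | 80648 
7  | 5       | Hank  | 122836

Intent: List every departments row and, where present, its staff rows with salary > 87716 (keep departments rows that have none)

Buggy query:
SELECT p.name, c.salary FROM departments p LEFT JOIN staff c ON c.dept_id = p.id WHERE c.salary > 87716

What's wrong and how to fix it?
Bug: A WHERE condition on the right-hand table after LEFT JOIN drops unmatched parents

Fix: Put 'c.salary > 87716' in the JOIN's ON clause instead of WHERE

Corrected query:
SELECT p.name, c.salary FROM departments p LEFT JOIN staff c ON c.dept_id = p.id AND c.salary > 87716

Result:
name        | salary
------------+-------
HR          | NULL  
Finance     | NULL  
Engineering | 94564 
Engineering | 106660
Legal       | 116366
Sales       | 104877
Sales       | 122836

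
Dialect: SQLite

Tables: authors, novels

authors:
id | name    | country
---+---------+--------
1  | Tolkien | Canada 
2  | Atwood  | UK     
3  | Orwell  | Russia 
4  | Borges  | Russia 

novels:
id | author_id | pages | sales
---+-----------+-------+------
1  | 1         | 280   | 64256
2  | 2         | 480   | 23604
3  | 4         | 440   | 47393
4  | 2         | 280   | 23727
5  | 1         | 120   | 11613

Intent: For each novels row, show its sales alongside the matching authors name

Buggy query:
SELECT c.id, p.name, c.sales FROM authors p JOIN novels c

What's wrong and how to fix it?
Bug: Missing join condition: each novels row is matched to all authors rows instead of just its own

Fix: Add ON c.author_id = p.id to the JOIN

Corrected query:
SELECT c.id, p.name, c.sales FROM authors p JOIN novels c ON c.author_id = p.id

Result:
id | name    | sales
---+---------+------
1  | Tolkien | 64256
2  | Atwood  | 23604
3  | Borges  | 47393
4  | Atwood  | 23727
5  | Tolkien | 11613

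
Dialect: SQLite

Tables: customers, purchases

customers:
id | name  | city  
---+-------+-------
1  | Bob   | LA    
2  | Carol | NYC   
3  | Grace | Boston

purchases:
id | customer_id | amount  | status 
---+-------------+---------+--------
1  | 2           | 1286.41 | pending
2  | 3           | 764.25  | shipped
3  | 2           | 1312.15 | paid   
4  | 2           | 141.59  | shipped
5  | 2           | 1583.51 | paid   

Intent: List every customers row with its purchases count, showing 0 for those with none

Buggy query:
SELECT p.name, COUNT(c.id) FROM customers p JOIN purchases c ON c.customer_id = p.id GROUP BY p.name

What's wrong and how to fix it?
Bug: An inner join excludes parents with zero children

Fix: Use LEFT JOIN so parents without children still appear (COUNT(c.id) gives 0)

Corrected query:
SELECT p.name, COUNT(c.id) FROM customers p LEFT JOIN purchases c ON c.customer_id = p.id GROUP BY p.name

Result:
name  | COUNT(c.id)
------+------------
Bob   | 0          
Carol | 4          
Grace | 1          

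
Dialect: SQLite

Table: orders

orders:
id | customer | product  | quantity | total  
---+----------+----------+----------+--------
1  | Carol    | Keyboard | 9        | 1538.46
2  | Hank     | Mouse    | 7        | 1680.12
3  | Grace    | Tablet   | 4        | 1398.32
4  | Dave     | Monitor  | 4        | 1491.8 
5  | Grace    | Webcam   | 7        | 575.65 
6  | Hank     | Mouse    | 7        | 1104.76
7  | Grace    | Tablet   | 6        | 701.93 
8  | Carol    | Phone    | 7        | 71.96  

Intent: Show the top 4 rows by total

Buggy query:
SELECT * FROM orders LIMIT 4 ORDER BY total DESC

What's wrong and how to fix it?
Bug: ORDER BY cannot follow LIMIT; LIMIT is the final clause

Fix: Sort with ORDER BY, then apply LIMIT

Corrected query:
SELECT * FROM orders ORDER BY total DESC LIMIT 4

Result:
id | customer | product  | quantity | total  
---+----------+----------+----------+--------
2  | Hank     | Mouse    | 7        | 1680.12
1  | Carol    | Keyboard | 9        | 1538.46
4  | Dave     | Monitor  | 4        | 1491.8 
3  | Grace    | Tablet   | 4        | 1398.32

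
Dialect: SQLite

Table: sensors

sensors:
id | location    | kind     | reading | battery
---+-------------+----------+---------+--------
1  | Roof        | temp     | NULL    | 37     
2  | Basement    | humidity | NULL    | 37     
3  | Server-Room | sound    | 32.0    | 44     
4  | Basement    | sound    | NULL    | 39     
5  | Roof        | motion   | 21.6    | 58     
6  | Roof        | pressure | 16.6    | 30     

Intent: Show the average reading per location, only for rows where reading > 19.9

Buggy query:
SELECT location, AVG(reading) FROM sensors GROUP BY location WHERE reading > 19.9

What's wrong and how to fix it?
Bug: WHERE cannot follow GROUP BY

Fix: Move the WHERE clause before GROUP BY

Corrected query:
SELECT location, AVG(reading) FROM sensors WHERE reading > 19.9 GROUP BY location

Result:
location    | AVG(reading)
------------+-------------
Roof        | 21.6        
Server-Room | 32          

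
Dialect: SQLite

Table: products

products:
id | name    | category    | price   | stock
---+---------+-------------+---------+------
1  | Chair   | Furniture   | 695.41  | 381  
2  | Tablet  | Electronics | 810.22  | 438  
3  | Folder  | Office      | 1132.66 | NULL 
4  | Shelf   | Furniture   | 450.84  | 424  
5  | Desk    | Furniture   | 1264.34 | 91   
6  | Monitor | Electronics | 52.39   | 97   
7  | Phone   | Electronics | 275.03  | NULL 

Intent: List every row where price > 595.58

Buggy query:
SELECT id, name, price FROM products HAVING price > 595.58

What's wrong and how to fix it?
Bug: HAVING filters the output of aggregation, but this query has no GROUP BY and no aggregate functions, so SQLite rejects it (HAVING clause on a non-aggregate query); the condition here is per row

Fix: Use WHERE for row-level filtering

Corrected query:
SELECT id, name, price FROM products WHERE price > 595.58

Result:
id | name   | price  
---+--------+--------
1  | Chair  | 695.41 
2  | Tablet | 810.22 
3  | Folder | 1132.66
5  | Desk   | 1264.34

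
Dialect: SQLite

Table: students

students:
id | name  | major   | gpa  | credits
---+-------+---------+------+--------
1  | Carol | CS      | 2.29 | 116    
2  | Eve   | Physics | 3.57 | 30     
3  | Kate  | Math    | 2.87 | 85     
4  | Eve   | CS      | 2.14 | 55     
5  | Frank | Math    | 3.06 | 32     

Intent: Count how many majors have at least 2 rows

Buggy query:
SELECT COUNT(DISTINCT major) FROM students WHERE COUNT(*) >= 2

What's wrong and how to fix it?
Bug: WHERE filters individual rows, not groups, so a group-level COUNT is invalid there

Fix: Use a subquery that GROUPs and filters with HAVING, then count its rows

Corrected query:
SELECT COUNT(*) FROM (SELECT major FROM students GROUP BY major HAVING COUNT(*) >= 2)

Result:
COUNT(*)
--------
2       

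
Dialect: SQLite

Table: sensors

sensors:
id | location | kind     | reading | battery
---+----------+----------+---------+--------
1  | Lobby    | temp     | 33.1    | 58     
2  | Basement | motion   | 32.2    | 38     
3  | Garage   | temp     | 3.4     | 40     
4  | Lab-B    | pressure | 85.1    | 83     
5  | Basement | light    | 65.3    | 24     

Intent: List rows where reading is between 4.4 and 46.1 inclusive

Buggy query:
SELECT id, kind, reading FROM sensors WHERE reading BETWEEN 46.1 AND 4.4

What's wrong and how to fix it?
Bug: The bounds are reversed; BETWEEN a AND b requires a <= b to match anything

Fix: Swap the bounds so the smaller value comes first

Corrected query:
SELECT id, kind, reading FROM sensors WHERE reading BETWEEN 4.4 AND 46.1

Result:
id | kind   | reading
---+--------+--------
1  | temp   | 33.1   
2  | motion | 32.2   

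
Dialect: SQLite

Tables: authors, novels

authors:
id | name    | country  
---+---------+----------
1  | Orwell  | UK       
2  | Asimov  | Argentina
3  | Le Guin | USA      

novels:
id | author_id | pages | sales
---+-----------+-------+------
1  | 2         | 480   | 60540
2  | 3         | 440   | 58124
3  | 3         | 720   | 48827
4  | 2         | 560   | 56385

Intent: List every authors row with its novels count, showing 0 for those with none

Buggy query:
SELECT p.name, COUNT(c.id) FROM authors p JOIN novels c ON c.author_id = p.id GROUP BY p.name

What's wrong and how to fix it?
Bug: An inner join excludes parents with zero children

Fix: Switch to LEFT JOIN to retain unmatched parent rows

Corrected query:
SELECT p.name, COUNT(c.id) FROM authors p LEFT JOIN novels c ON c.author_id = p.id GROUP BY p.name

Result:
name    | COUNT(c.id)
--------+------------
Asimov  | 2          
Le Guin | 2          
Orwell  | 0          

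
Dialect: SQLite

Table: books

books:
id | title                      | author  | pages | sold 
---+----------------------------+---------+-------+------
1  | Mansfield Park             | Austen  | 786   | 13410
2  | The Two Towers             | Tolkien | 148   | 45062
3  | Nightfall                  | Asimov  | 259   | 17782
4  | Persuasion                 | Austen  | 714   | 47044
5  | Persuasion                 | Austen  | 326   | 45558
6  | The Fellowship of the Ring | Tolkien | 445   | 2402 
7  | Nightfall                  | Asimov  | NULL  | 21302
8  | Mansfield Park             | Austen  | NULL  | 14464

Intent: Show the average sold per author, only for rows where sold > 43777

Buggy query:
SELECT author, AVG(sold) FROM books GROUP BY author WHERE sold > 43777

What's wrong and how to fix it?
Bug: WHERE cannot follow GROUP BY

Fix: Place WHERE between FROM and GROUP BY

Corrected query:
SELECT author, AVG(sold) FROM books WHERE sold > 43777 GROUP BY author

Result:
author  | AVG(sold)
--------+----------
Austen  | 46301    
Tolkien | 45062    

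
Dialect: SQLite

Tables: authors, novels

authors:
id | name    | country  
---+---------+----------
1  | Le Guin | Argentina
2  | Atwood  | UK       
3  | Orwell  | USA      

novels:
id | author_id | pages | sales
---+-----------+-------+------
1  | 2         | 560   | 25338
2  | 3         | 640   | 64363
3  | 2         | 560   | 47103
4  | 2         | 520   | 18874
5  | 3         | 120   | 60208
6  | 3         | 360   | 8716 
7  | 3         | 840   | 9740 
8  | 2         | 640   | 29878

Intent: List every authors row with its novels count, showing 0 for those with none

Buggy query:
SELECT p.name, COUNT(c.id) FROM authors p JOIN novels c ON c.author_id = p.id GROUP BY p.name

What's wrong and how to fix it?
Bug: An inner join excludes parents with zero children

Fix: Use LEFT JOIN so parents without children still appear (COUNT(c.id) gives 0)

Corrected query:
SELECT p.name, COUNT(c.id) FROM authors p LEFT JOIN novels c ON c.author_id = p.id GROUP BY p.name

Result:
name    | COUNT(c.id)
--------+------------
Atwood  | 4          
Le Guin | 0          
Orwell  | 4          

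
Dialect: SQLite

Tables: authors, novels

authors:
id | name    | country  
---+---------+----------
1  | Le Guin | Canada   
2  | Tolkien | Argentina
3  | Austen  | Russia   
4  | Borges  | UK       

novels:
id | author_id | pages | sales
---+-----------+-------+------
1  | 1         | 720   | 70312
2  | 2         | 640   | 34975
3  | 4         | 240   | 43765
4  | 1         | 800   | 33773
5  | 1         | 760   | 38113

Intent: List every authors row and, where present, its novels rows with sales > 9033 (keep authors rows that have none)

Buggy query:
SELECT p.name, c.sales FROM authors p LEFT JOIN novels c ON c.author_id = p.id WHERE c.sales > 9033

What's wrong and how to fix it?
Bug: Filtering c.sales in WHERE discards the NULL rows produced by LEFT JOIN, turning it into an inner join

Fix: Put 'c.sales > 9033' in the JOIN's ON clause instead of WHERE

Corrected query:
SELECT p.name, c.sales FROM authors p LEFT JOIN novels c ON c.author_id = p.id AND c.sales > 9033

Result:
name    | sales
--------+------
Le Guin | 33773
Le Guin | 38113
Le Guin | 70312
Tolkien | 34975
Austen  | NULL 
Borges  | 43765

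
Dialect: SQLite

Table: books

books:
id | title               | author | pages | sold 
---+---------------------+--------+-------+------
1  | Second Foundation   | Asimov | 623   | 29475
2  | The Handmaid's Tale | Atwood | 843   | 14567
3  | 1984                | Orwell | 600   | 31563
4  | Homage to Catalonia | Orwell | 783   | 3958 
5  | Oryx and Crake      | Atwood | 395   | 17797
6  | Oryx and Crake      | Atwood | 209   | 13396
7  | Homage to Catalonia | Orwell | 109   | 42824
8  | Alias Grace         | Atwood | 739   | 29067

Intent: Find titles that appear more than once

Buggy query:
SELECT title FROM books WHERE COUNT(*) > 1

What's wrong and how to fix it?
Bug: COUNT(*) is an aggregate and cannot be used in WHERE

Fix: Group first, then use HAVING for the count condition

Corrected query:
SELECT title FROM books GROUP BY title HAVING COUNT(*) > 1

Result:
title              
-------------------
Homage to Catalonia
Oryx and Crake     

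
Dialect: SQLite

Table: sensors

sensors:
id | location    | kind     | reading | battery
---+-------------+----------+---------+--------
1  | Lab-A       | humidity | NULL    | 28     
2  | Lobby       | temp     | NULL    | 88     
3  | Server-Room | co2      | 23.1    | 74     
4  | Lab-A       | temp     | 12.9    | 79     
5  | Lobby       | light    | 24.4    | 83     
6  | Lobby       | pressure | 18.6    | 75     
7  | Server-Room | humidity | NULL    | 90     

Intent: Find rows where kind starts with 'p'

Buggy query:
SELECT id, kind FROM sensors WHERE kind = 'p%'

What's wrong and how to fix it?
Bug: '=' compares the literal string including the % character; pattern matching needs LIKE

Fix: Use LIKE for wildcard pattern matching

Corrected query:
SELECT id, kind FROM sensors WHERE kind LIKE 'p%'

Result:
id | kind    
---+---------
6  | pressure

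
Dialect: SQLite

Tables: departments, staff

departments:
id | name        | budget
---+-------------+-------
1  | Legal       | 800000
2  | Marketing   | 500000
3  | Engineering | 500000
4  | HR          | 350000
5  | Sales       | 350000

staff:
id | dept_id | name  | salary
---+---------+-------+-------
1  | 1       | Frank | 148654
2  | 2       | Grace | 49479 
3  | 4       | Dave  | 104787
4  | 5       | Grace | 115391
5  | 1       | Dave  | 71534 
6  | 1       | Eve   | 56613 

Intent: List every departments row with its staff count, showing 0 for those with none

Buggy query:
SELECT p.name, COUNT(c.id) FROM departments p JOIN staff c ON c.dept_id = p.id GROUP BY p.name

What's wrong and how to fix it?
Bug: An inner join excludes parents with zero children

Fix: Use LEFT JOIN so parents without children still appear (COUNT(c.id) gives 0)

Corrected query:
SELECT p.name, COUNT(c.id) FROM departments p LEFT JOIN staff c ON c.dept_id = p.id GROUP BY p.name

Result:
name        | COUNT(c.id)
------------+------------
Engineering | 0          
HR          | 1          
Legal       | 3          
Marketing   | 1          
Sales       | 1          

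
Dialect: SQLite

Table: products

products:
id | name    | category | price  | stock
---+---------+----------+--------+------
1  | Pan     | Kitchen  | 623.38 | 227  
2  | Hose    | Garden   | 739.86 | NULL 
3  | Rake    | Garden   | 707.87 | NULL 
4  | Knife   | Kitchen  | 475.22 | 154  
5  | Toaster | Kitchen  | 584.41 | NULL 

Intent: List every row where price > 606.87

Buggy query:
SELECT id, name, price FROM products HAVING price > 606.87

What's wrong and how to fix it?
Bug: This is a non-aggregate query (no GROUP BY, no aggregates), so in SQLite the HAVING clause is invalid here; a row-level condition belongs in WHERE

Fix: Use WHERE for row-level filtering

Corrected query:
SELECT id, name, price FROM products WHERE price > 606.87

Result:
id | name | price 
---+------+-------
1  | Pan  | 623.38
2  | Hose | 739.86
3  | Rake | 707.87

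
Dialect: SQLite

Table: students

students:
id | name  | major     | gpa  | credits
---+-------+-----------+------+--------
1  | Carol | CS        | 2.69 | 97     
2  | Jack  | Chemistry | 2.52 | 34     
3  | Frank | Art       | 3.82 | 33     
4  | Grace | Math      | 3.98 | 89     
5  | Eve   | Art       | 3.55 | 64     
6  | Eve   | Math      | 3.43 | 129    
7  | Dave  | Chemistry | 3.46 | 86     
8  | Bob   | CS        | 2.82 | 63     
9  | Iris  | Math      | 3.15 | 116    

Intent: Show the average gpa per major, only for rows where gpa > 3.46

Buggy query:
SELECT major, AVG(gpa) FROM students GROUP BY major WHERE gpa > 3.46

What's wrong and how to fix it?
Bug: WHERE cannot follow GROUP BY

Fix: Place WHERE between FROM and GROUP BY

Corrected query:
SELECT major, AVG(gpa) FROM students WHERE gpa > 3.46 GROUP BY major

Result:
major | AVG(gpa)
------+---------
Art   | 3.685   
Math  | 3.98    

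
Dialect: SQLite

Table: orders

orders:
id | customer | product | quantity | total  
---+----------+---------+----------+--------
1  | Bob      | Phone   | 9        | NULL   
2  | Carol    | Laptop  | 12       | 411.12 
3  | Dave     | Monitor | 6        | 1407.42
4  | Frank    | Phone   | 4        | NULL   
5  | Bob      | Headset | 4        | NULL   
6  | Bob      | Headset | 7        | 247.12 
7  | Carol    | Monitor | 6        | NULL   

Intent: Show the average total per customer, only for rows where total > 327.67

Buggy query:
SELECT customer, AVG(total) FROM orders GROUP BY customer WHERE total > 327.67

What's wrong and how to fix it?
Bug: WHERE cannot follow GROUP BY

Fix: Move the WHERE clause before GROUP BY

Corrected query:
SELECT customer, AVG(total) FROM orders WHERE total > 327.67 GROUP BY customer

Result:
customer | AVG(total)
---------+-----------
Carol    | 411.12    
Dave     | 1407.42   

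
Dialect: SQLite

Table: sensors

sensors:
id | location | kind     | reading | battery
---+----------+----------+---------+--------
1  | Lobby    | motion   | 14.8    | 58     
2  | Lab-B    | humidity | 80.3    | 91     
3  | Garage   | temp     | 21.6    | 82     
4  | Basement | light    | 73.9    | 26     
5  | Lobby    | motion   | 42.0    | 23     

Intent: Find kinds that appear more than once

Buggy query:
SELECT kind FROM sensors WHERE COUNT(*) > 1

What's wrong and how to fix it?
Bug: WHERE can't reference COUNT(*); aggregates are computed after WHERE

Fix: GROUP BY kind, then filter groups with HAVING COUNT(*) > 1

Corrected query:
SELECT kind FROM sensors GROUP BY kind HAVING COUNT(*) > 1

Result:
kind  
------
motion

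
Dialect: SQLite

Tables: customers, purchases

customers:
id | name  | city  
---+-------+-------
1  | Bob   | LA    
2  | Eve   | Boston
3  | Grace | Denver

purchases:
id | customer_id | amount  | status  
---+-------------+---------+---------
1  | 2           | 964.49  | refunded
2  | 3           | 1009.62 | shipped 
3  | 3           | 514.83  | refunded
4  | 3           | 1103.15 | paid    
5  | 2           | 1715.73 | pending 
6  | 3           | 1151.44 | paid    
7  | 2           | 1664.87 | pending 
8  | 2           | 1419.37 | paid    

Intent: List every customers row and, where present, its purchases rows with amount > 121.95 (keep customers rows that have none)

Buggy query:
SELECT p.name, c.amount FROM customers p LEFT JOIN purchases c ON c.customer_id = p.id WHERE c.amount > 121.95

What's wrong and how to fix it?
Bug: A WHERE condition on the right-hand table after LEFT JOIN drops unmatched parents

Fix: Move the right-table condition into the ON clause so unmatched parents are kept

Corrected query:
SELECT p.name, c.amount FROM customers p LEFT JOIN purchases c ON c.customer_id = p.id AND c.amount > 121.95

Result:
name  | amount 
------+--------
Bob   | NULL   
Eve   | 964.49 
Eve   | 1419.37
Eve   | 1664.87
Eve   | 1715.73
Grace | 514.83 
Grace | 1009.62
Grace | 1103.15
Grace | 1151.44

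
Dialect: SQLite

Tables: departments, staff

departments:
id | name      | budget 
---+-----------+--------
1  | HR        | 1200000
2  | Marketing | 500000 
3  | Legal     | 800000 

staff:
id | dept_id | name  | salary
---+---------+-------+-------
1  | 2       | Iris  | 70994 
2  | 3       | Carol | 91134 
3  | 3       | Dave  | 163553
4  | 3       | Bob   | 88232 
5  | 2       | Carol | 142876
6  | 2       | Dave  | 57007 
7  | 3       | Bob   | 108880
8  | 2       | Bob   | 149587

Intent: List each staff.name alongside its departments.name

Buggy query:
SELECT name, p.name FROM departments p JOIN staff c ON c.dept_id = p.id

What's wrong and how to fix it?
Bug: 'name' exists in both joined tables, so the database can't tell which one is meant

Fix: Prefix ambiguous columns with the table alias

Corrected query:
SELECT c.name, p.name FROM departments p JOIN staff c ON c.dept_id = p.id

Result:
name  | name     
------+----------
Iris  | Marketing
Carol | Legal    
Dave  | Legal    
Bob   | Legal    
Carol | Marketing
Dave  | Marketing
Bob   | Legal    
Bob   | Marketing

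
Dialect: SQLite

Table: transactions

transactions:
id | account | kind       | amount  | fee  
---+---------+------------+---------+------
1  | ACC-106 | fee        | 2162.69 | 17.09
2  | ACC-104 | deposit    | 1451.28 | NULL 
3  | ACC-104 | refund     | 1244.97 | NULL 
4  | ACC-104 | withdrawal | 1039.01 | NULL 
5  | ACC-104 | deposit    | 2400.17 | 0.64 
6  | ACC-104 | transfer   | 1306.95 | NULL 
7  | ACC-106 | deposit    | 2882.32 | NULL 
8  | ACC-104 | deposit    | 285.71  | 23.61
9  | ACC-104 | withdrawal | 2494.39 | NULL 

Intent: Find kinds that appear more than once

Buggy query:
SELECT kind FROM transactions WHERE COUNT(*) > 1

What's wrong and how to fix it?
Bug: COUNT(*) is an aggregate and cannot be used in WHERE

Fix: GROUP BY kind, then filter groups with HAVING COUNT(*) > 1

Corrected query:
SELECT kind FROM transactions GROUP BY kind HAVING COUNT(*) > 1

Result:
kind      
----------
deposit   
withdrawal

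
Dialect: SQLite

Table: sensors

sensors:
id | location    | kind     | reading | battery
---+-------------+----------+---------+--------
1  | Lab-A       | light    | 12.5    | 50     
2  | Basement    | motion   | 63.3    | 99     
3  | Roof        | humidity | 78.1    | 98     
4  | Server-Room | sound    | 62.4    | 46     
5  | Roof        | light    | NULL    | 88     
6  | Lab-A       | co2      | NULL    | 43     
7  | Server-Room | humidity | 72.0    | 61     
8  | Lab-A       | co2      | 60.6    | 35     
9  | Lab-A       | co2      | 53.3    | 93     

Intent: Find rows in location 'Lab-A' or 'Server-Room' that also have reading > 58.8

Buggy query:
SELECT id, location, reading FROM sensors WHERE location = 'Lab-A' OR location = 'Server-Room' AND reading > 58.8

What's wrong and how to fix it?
Bug: AND binds tighter than OR, so this parses as location = 'Lab-A' OR (location = 'Server-Room' AND reading > 58.8)

Fix: Add parentheses around the OR so the AND applies to both alternatives

Corrected query:
SELECT id, location, reading FROM sensors WHERE (location = 'Lab-A' OR location = 'Server-Room') AND reading > 58.8

Result:
id | location    | reading
---+-------------+--------
4  | Server-Room | 62.4   
7  | Server-Room | 72     
8  | Lab-A       | 60.6   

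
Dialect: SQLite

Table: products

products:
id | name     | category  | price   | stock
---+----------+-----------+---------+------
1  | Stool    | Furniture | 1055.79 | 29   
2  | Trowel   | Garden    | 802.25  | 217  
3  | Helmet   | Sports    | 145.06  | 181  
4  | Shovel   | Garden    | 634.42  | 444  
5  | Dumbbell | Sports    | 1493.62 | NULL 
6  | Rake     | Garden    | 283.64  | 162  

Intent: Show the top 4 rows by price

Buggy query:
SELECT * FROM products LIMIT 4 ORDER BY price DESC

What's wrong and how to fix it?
Bug: ORDER BY cannot follow LIMIT; LIMIT is the final clause

Fix: Swap the clauses: ORDER BY first, then LIMIT

Corrected query:
SELECT * FROM products ORDER BY price DESC LIMIT 4

Result:
id | name     | category  | price   | stock
---+----------+-----------+---------+------
5  | Dumbbell | Sports    | 1493.62 | NULL 
1  | Stool    | Furniture | 1055.79 | 29   
2  | Trowel   | Garden    | 802.25  | 217  
4  | Shovel   | Garden    | 634.42  | 444  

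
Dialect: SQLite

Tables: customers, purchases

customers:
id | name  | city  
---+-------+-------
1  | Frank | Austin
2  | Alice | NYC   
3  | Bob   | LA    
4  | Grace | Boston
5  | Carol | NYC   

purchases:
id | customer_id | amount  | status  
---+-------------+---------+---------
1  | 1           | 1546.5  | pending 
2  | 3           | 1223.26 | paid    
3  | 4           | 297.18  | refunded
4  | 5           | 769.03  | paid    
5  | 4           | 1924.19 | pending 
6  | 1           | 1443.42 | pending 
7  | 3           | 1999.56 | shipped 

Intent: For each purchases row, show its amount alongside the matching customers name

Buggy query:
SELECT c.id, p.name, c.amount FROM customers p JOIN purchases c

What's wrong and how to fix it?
Bug: JOIN with no ON clause produces a cartesian product; every purchases row pairs with every customers row

Fix: Specify the join condition linking the foreign key to the parent id

Corrected query:
SELECT c.id, p.name, c.amount FROM customers p JOIN purchases c ON c.customer_id = p.id

Result:
id | name  | amount 
---+-------+--------
1  | Frank | 1546.5 
2  | Bob   | 1223.26
3  | Grace | 297.18 
4  | Carol | 769.03 
5  | Grace | 1924.19
6  | Frank | 1443.42
7  | Bob   | 1999.56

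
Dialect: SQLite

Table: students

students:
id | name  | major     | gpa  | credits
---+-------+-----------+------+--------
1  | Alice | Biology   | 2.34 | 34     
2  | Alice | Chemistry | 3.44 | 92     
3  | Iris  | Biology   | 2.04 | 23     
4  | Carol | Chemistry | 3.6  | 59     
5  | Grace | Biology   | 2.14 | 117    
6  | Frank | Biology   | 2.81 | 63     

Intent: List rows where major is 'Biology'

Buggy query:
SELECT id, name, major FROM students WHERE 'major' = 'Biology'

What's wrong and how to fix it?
Bug: 'major' in single quotes is a string literal, not the column; the comparison is literal-vs-literal and never true

Fix: Remove the quotes around the column name (or use double quotes for an identifier)

Corrected query:
SELECT id, name, major FROM students WHERE major = 'Biology'

Result:
id | name  | major  
---+-------+--------
1  | Alice | Biology
3  | Iris  | Biology
5  | Grace | Biology
6  | Frank | Biology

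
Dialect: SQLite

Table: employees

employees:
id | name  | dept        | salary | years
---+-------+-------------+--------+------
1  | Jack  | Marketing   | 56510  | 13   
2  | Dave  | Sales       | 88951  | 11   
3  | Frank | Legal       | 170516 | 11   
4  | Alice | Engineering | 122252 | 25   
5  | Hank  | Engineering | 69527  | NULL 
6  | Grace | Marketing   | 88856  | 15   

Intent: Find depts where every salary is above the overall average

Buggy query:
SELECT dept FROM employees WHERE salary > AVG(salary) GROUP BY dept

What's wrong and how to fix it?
Bug: AVG() is an aggregate; it can't sit directly in WHERE

Fix: Compute the overall average in a scalar subquery and compare each group's MIN against it in HAVING

Corrected query:
SELECT dept FROM employees GROUP BY dept HAVING MIN(salary) > (SELECT AVG(salary) FROM employees)

Result:
dept 
-----
Legal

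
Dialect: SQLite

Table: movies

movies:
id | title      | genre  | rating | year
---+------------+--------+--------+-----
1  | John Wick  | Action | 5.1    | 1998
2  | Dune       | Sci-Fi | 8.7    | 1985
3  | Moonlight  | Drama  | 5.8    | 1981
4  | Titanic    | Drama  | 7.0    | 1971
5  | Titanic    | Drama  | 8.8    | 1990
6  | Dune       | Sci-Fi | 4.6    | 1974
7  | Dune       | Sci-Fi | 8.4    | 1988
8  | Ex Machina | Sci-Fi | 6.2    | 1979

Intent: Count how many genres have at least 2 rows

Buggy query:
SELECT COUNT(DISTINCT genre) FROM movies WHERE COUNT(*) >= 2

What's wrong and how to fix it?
Bug: COUNT(*) cannot appear in WHERE; the per-group count doesn't exist yet

Fix: Group first with HAVING COUNT(*) >= 2, then COUNT the resulting groups

Corrected query:
SELECT COUNT(*) FROM (SELECT genre FROM movies GROUP BY genre HAVING COUNT(*) >= 2)

Result:
COUNT(*)
--------
2       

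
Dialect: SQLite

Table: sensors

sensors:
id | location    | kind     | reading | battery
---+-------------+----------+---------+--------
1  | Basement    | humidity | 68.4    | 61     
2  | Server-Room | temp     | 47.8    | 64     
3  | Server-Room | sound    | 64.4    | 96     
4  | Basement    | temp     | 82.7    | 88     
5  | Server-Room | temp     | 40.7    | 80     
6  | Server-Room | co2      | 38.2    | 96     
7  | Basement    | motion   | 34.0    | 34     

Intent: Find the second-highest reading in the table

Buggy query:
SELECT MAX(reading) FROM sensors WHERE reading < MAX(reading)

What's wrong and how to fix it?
Bug: MAX(reading) on the right of the comparison is an aggregate-in-WHERE error

Fix: Put the inner MAX in a scalar subquery

Corrected query:
SELECT MAX(reading) FROM sensors WHERE reading < (SELECT MAX(reading) FROM sensors)

Result:
MAX(reading)
------------
68.4        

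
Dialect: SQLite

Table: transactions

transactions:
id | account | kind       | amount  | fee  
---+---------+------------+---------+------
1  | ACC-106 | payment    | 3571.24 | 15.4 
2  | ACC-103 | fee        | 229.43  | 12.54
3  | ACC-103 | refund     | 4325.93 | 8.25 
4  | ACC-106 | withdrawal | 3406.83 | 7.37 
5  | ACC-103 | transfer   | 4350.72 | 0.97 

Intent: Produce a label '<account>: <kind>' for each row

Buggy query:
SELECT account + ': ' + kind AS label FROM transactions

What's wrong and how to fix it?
Bug: '+' is numeric addition; on text columns SQLite converts them to 0 instead of concatenating

Fix: Use the || operator for string concatenation

Corrected query:
SELECT account || ': ' || kind AS label FROM transactions

Result:
label              
-------------------
ACC-106: payment   
ACC-103: fee       
ACC-103: refund    
ACC-106: withdrawal
ACC-103: transfer  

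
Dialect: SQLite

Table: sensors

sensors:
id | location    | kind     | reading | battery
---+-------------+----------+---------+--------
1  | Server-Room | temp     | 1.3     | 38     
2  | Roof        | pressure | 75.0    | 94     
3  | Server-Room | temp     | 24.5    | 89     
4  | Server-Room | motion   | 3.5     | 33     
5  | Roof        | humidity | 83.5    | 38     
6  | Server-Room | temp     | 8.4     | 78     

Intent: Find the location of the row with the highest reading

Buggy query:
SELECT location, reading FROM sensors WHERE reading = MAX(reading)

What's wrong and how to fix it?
Bug: MAX(reading) is an aggregate and cannot be used directly in WHERE

Fix: Wrap MAX in a scalar subquery so WHERE compares against a single value

Corrected query:
SELECT location, reading FROM sensors WHERE reading = (SELECT MAX(reading) FROM sensors)

Result:
location | reading
---------+--------
Roof     | 83.5   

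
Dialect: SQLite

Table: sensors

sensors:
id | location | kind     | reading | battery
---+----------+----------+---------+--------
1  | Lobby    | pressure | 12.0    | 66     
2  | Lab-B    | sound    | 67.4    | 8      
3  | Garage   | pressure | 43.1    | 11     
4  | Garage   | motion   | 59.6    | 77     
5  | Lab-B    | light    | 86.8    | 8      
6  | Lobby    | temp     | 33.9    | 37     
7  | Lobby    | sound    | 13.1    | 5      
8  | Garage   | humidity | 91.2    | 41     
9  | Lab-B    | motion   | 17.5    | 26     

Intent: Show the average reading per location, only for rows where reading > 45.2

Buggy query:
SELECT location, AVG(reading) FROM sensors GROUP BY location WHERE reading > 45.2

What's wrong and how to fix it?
Bug: Row-level WHERE must come before GROUP BY in the clause order

Fix: Place WHERE between FROM and GROUP BY

Corrected query:
SELECT location, AVG(reading) FROM sensors WHERE reading > 45.2 GROUP BY location

Result:
location | AVG(reading)
---------+-------------
Garage   | 75.4        
Lab-B    | 77.1        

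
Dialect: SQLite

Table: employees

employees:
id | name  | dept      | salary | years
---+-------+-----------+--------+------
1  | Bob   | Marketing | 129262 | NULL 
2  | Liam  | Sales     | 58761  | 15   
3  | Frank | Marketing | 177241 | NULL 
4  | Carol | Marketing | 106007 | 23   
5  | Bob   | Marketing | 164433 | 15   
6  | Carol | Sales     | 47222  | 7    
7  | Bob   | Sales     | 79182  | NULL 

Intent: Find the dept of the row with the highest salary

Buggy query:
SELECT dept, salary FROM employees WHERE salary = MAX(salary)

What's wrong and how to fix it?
Bug: MAX(salary) is an aggregate and cannot be used directly in WHERE

Fix: Wrap MAX in a scalar subquery so WHERE compares against a single value

Corrected query:
SELECT dept, salary FROM employees WHERE salary = (SELECT MAX(salary) FROM employees)

Result:
dept      | salary
----------+-------
Marketing | 177241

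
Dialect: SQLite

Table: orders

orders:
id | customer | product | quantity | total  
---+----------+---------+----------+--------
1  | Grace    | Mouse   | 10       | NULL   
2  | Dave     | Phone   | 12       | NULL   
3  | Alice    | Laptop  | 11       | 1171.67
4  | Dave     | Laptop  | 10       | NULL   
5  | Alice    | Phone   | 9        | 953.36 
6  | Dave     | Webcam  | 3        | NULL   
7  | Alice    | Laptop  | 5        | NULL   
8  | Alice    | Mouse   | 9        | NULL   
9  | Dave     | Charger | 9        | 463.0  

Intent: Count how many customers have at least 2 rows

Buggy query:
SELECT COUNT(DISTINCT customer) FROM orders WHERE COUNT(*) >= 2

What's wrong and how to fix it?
Bug: WHERE filters individual rows, not groups, so a group-level COUNT is invalid there

Fix: Use a subquery that GROUPs and filters with HAVING, then count its rows

Corrected query:
SELECT COUNT(*) FROM (SELECT customer FROM orders GROUP BY customer HAVING COUNT(*) >= 2)

Result:
COUNT(*)
--------
2       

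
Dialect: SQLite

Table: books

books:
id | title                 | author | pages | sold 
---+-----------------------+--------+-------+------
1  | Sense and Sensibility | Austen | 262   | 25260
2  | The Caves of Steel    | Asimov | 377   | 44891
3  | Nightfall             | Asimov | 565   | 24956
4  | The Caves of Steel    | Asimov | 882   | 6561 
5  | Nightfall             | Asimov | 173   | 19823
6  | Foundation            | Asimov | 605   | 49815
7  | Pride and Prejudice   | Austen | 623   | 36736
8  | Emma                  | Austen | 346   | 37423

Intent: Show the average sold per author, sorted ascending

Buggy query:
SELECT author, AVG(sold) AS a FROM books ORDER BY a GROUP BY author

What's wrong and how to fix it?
Bug: GROUP BY must precede ORDER BY

Fix: Move ORDER BY to the end, after GROUP BY

Corrected query:
SELECT author, AVG(sold) AS a FROM books GROUP BY author ORDER BY a

Result:
author | a           
-------+-------------
Asimov | 29209.2     
Austen | 33139.666667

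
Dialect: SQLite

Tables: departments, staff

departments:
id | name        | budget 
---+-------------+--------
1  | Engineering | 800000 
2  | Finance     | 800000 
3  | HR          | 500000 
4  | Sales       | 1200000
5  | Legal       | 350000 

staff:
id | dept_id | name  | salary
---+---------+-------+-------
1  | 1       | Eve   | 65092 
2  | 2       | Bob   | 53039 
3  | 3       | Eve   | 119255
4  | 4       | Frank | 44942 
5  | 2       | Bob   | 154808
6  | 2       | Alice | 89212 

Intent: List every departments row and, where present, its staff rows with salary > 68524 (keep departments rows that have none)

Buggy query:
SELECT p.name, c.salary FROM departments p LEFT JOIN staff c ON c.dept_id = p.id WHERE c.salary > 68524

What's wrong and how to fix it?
Bug: A WHERE condition on the right-hand table after LEFT JOIN drops unmatched parents

Fix: Put 'c.salary > 68524' in the JOIN's ON clause instead of WHERE

Corrected query:
SELECT p.name, c.salary FROM departments p LEFT JOIN staff c ON c.dept_id = p.id AND c.salary > 68524

Result:
name        | salary
------------+-------
Engineering | NULL  
Finance     | 89212 
Finance     | 154808
HR          | 119255
Sales       | NULL  
Legal       | NULL  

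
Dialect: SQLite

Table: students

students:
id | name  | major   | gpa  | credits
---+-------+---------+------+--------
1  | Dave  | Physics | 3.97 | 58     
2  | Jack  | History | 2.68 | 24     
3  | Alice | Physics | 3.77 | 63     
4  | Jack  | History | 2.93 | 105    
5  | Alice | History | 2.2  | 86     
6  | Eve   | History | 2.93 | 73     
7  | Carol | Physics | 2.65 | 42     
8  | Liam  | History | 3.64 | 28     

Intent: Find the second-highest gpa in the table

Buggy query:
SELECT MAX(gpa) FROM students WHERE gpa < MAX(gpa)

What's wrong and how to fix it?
Bug: MAX(gpa) on the right of the comparison is an aggregate-in-WHERE error

Fix: Compute the overall MAX in a subquery, then take MAX of rows below it

Corrected query:
SELECT MAX(gpa) FROM students WHERE gpa < (SELECT MAX(gpa) FROM students)

Result:
MAX(gpa)
--------
3.77    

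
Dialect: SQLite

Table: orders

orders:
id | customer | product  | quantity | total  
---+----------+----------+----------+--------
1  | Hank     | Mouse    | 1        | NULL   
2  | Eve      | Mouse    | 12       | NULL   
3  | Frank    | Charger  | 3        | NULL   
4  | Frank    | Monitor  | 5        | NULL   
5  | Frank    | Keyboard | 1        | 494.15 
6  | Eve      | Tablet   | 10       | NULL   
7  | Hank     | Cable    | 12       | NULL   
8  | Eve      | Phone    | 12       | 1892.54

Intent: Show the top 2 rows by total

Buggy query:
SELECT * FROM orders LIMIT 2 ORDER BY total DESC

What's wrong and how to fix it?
Bug: LIMIT must come after ORDER BY

Fix: Sort with ORDER BY, then apply LIMIT

Corrected query:
SELECT * FROM orders ORDER BY total DESC LIMIT 2

Result:
id | customer | product  | quantity | total  
---+----------+----------+----------+--------
8  | Eve      | Phone    | 12       | 1892.54
5  | Frank    | Keyboard | 1        | 494.15 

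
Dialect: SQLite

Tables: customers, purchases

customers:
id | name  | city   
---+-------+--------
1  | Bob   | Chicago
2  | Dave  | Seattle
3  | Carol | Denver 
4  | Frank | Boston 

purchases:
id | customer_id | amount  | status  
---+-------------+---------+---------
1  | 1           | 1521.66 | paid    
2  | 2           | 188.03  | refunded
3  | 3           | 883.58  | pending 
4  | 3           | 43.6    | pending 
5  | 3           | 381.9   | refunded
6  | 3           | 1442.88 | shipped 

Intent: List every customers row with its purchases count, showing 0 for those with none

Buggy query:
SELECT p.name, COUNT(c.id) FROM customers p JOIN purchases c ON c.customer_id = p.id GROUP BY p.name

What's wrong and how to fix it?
Bug: An inner join excludes parents with zero children

Fix: Use LEFT JOIN so parents without children still appear (COUNT(c.id) gives 0)

Corrected query:
SELECT p.name, COUNT(c.id) FROM customers p LEFT JOIN purchases c ON c.customer_id = p.id GROUP BY p.name

Result:
name  | COUNT(c.id)
------+------------
Bob   | 1          
Carol | 4          
Dave  | 1          
Frank | 0          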